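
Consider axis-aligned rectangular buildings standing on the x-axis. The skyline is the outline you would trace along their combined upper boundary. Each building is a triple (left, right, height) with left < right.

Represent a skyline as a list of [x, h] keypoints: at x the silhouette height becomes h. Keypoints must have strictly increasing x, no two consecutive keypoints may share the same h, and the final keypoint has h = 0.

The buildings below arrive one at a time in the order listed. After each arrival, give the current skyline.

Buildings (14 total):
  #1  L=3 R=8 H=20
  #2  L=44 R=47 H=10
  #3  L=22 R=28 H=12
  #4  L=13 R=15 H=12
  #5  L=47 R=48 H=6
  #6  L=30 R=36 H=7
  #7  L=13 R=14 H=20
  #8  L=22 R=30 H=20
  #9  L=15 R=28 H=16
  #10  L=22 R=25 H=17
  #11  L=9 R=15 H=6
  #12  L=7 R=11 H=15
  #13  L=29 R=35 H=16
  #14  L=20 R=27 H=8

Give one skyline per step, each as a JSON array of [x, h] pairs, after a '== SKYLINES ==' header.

== SKYLINES ==
[[3,20],[8,0]]
[[3,20],[8,0],[44,10],[47,0]]
[[3,20],[8,0],[22,12],[28,0],[44,10],[47,0]]
[[3,20],[8,0],[13,12],[15,0],[22,12],[28,0],[44,10],[47,0]]
[[3,20],[8,0],[13,12],[15,0],[22,12],[28,0],[44,10],[47,6],[48,0]]
[[3,20],[8,0],[13,12],[15,0],[22,12],[28,0],[30,7],[36,0],[44,10],[47,6],[48,0]]
[[3,20],[8,0],[13,20],[14,12],[15,0],[22,12],[28,0],[30,7],[36,0],[44,10],[47,6],[48,0]]
[[3,20],[8,0],[13,20],[14,12],[15,0],[22,20],[30,7],[36,0],[44,10],[47,6],[48,0]]
[[3,20],[8,0],[13,20],[14,12],[15,16],[22,20],[30,7],[36,0],[44,10],[47,6],[48,0]]
[[3,20],[8,0],[13,20],[14,12],[15,16],[22,20],[30,7],[36,0],[44,10],[47,6],[48,0]]
[[3,20],[8,0],[9,6],[13,20],[14,12],[15,16],[22,20],[30,7],[36,0],[44,10],[47,6],[48,0]]
[[3,20],[8,15],[11,6],[13,20],[14,12],[15,16],[22,20],[30,7],[36,0],[44,10],[47,6],[48,0]]
[[3,20],[8,15],[11,6],[13,20],[14,12],[15,16],[22,20],[30,16],[35,7],[36,0],[44,10],[47,6],[48,0]]
[[3,20],[8,15],[11,6],[13,20],[14,12],[15,16],[22,20],[30,16],[35,7],[36,0],[44,10],[47,6],[48,0]]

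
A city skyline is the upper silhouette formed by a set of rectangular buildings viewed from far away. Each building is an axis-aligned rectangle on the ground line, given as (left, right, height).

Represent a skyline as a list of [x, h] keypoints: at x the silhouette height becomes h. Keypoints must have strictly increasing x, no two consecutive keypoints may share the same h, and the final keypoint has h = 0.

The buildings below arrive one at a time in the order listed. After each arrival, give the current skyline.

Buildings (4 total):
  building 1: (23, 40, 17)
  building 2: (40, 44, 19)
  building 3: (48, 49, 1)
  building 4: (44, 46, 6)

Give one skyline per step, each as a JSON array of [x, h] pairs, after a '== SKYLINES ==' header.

== SKYLINES ==
[[23,17],[40,0]]
[[23,17],[40,19],[44,0]]
[[23,17],[40,19],[44,0],[48,1],[49,0]]
[[23,17],[40,19],[44,6],[46,0],[48,1],[49,0]]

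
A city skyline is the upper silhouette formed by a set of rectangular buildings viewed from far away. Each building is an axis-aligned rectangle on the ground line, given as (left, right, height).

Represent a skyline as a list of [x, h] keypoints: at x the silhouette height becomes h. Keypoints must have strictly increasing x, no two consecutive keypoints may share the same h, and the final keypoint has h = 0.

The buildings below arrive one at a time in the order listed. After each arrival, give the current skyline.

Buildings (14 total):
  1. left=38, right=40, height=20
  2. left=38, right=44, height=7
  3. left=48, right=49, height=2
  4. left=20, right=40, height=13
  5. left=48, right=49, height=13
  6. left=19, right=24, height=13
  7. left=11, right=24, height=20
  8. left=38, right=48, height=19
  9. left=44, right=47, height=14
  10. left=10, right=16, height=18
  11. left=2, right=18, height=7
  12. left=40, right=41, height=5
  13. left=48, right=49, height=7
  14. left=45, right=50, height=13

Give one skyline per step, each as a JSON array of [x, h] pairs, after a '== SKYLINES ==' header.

== SKYLINES ==
[[38,20],[40,0]]
[[38,20],[40,7],[44,0]]
[[38,20],[40,7],[44,0],[48,2],[49,0]]
[[20,13],[38,20],[40,7],[44,0],[48,2],[49,0]]
[[20,13],[38,20],[40,7],[44,0],[48,13],[49,0]]
[[19,13],[38,20],[40,7],[44,0],[48,13],[49,0]]
[[11,20],[24,13],[38,20],[40,7],[44,0],[48,13],[49,0]]
[[11,20],[24,13],[38,20],[40,19],[48,13],[49,0]]
[[11,20],[24,13],[38,20],[40,19],[48,13],[49,0]]
[[10,18],[11,20],[24,13],[38,20],[40,19],[48,13],[49,0]]
[[2,7],[10,18],[11,20],[24,13],[38,20],[40,19],[48,13],[49,0]]
[[2,7],[10,18],[11,20],[24,13],[38,20],[40,19],[48,13],[49,0]]
[[2,7],[10,18],[11,20],[24,13],[38,20],[40,19],[48,13],[49,0]]
[[2,7],[10,18],[11,20],[24,13],[38,20],[40,19],[48,13],[50,0]]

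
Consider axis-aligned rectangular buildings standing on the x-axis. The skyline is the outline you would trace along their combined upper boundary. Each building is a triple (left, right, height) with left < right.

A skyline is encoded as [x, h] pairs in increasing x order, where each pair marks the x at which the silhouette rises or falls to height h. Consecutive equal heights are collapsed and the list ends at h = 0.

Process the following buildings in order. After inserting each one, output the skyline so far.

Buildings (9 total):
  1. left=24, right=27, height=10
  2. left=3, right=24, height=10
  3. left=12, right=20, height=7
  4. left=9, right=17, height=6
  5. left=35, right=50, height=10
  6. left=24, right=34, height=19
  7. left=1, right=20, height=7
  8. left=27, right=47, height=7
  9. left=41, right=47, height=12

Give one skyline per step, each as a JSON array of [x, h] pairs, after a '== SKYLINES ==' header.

== SKYLINES ==
[[24,10],[27,0]]
[[3,10],[27,0]]
[[3,10],[27,0]]
[[3,10],[27,0]]
[[3,10],[27,0],[35,10],[50,0]]
[[3,10],[24,19],[34,0],[35,10],[50,0]]
[[1,7],[3,10],[24,19],[34,0],[35,10],[50,0]]
[[1,7],[3,10],[24,19],[34,7],[35,10],[50,0]]
[[1,7],[3,10],[24,19],[34,7],[35,10],[41,12],[47,10],[50,0]]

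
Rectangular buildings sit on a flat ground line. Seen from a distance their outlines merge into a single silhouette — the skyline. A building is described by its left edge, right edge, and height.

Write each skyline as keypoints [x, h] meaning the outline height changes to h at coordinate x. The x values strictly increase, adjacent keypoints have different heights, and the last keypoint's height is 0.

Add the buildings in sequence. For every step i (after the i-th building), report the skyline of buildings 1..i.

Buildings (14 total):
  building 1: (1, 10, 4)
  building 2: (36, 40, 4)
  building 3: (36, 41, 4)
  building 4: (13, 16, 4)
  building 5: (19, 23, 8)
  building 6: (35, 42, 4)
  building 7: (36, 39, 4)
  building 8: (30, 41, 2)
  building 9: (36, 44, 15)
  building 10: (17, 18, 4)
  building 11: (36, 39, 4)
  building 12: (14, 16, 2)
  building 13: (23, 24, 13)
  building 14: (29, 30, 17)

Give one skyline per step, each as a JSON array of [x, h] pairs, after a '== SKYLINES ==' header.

== SKYLINES ==
[[1,4],[10,0]]
[[1,4],[10,0],[36,4],[40,0]]
[[1,4],[10,0],[36,4],[41,0]]
[[1,4],[10,0],[13,4],[16,0],[36,4],[41,0]]
[[1,4],[10,0],[13,4],[16,0],[19,8],[23,0],[36,4],[41,0]]
[[1,4],[10,0],[13,4],[16,0],[19,8],[23,0],[35,4],[42,0]]
[[1,4],[10,0],[13,4],[16,0],[19,8],[23,0],[35,4],[42,0]]
[[1,4],[10,0],[13,4],[16,0],[19,8],[23,0],[30,2],[35,4],[42,0]]
[[1,4],[10,0],[13,4],[16,0],[19,8],[23,0],[30,2],[35,4],[36,15],[44,0]]
[[1,4],[10,0],[13,4],[16,0],[17,4],[18,0],[19,8],[23,0],[30,2],[35,4],[36,15],[44,0]]
[[1,4],[10,0],[13,4],[16,0],[17,4],[18,0],[19,8],[23,0],[30,2],[35,4],[36,15],[44,0]]
[[1,4],[10,0],[13,4],[16,0],[17,4],[18,0],[19,8],[23,0],[30,2],[35,4],[36,15],[44,0]]
[[1,4],[10,0],[13,4],[16,0],[17,4],[18,0],[19,8],[23,13],[24,0],[30,2],[35,4],[36,15],[44,0]]
[[1,4],[10,0],[13,4],[16,0],[17,4],[18,0],[19,8],[23,13],[24,0],[29,17],[30,2],[35,4],[36,15],[44,0]]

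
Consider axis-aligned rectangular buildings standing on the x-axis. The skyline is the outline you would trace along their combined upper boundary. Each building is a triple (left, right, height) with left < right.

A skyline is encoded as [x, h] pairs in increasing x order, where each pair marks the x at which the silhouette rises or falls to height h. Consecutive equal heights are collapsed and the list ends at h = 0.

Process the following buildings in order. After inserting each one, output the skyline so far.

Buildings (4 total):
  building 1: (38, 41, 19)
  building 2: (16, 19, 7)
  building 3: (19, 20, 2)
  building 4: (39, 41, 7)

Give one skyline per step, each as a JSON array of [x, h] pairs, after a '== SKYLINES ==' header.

== SKYLINES ==
[[38,19],[41,0]]
[[16,7],[19,0],[38,19],[41,0]]
[[16,7],[19,2],[20,0],[38,19],[41,0]]
[[16,7],[19,2],[20,0],[38,19],[41,0]]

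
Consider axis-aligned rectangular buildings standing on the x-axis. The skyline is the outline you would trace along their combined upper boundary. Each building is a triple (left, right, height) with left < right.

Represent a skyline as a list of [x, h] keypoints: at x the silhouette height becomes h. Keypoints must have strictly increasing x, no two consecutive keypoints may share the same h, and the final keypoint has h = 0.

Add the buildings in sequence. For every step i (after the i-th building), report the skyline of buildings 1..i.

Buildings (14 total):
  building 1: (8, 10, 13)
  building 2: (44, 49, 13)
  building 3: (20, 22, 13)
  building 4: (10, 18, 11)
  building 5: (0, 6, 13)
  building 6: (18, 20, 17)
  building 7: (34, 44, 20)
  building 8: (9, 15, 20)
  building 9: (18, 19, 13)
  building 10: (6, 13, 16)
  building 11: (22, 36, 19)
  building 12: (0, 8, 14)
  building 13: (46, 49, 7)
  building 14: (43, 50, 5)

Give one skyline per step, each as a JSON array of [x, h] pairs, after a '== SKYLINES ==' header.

== SKYLINES ==
[[8,13],[10,0]]
[[8,13],[10,0],[44,13],[49,0]]
[[8,13],[10,0],[20,13],[22,0],[44,13],[49,0]]
[[8,13],[10,11],[18,0],[20,13],[22,0],[44,13],[49,0]]
[[0,13],[6,0],[8,13],[10,11],[18,0],[20,13],[22,0],[44,13],[49,0]]
[[0,13],[6,0],[8,13],[10,11],[18,17],[20,13],[22,0],[44,13],[49,0]]
[[0,13],[6,0],[8,13],[10,11],[18,17],[20,13],[22,0],[34,20],[44,13],[49,0]]
[[0,13],[6,0],[8,13],[9,20],[15,11],[18,17],[20,13],[22,0],[34,20],[44,13],[49,0]]
[[0,13],[6,0],[8,13],[9,20],[15,11],[18,17],[20,13],[22,0],[34,20],[44,13],[49,0]]
[[0,13],[6,16],[9,20],[15,11],[18,17],[20,13],[22,0],[34,20],[44,13],[49,0]]
[[0,13],[6,16],[9,20],[15,11],[18,17],[20,13],[22,19],[34,20],[44,13],[49,0]]
[[0,14],[6,16],[9,20],[15,11],[18,17],[20,13],[22,19],[34,20],[44,13],[49,0]]
[[0,14],[6,16],[9,20],[15,11],[18,17],[20,13],[22,19],[34,20],[44,13],[49,0]]
[[0,14],[6,16],[9,20],[15,11],[18,17],[20,13],[22,19],[34,20],[44,13],[49,5],[50,0]]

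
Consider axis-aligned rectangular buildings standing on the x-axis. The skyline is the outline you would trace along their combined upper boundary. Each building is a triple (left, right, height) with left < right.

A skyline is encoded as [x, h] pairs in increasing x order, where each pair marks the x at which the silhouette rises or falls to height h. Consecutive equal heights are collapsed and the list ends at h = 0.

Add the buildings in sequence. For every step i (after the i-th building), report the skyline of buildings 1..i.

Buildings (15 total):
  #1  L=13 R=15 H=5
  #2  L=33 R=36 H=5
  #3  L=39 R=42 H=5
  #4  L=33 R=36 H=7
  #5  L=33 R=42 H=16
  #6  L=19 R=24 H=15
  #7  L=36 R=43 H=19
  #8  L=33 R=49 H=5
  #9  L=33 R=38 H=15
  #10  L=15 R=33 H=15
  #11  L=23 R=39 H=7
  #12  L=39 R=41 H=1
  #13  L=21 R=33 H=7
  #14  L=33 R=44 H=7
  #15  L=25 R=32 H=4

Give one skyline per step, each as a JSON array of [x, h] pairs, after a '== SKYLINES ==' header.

== SKYLINES ==
[[13,5],[15,0]]
[[13,5],[15,0],[33,5],[36,0]]
[[13,5],[15,0],[33,5],[36,0],[39,5],[42,0]]
[[13,5],[15,0],[33,7],[36,0],[39,5],[42,0]]
[[13,5],[15,0],[33,16],[42,0]]
[[13,5],[15,0],[19,15],[24,0],[33,16],[42,0]]
[[13,5],[15,0],[19,15],[24,0],[33,16],[36,19],[43,0]]
[[13,5],[15,0],[19,15],[24,0],[33,16],[36,19],[43,5],[49,0]]
[[13,5],[15,0],[19,15],[24,0],[33,16],[36,19],[43,5],[49,0]]
[[13,5],[15,15],[33,16],[36,19],[43,5],[49,0]]
[[13,5],[15,15],[33,16],[36,19],[43,5],[49,0]]
[[13,5],[15,15],[33,16],[36,19],[43,5],[49,0]]
[[13,5],[15,15],[33,16],[36,19],[43,5],[49,0]]
[[13,5],[15,15],[33,16],[36,19],[43,7],[44,5],[49,0]]
[[13,5],[15,15],[33,16],[36,19],[43,7],[44,5],[49,0]]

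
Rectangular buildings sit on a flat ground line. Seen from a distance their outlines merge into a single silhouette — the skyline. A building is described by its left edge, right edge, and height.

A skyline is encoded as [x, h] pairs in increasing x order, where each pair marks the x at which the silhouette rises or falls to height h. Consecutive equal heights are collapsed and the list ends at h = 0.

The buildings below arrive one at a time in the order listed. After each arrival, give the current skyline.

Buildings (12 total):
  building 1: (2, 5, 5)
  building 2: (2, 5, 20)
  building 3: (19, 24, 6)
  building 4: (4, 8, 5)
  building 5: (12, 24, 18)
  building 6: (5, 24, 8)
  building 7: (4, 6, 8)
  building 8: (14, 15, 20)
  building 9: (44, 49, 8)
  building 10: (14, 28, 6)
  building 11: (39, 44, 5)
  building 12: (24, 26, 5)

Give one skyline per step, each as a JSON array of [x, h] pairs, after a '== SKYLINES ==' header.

== SKYLINES ==
[[2,5],[5,0]]
[[2,20],[5,0]]
[[2,20],[5,0],[19,6],[24,0]]
[[2,20],[5,5],[8,0],[19,6],[24,0]]
[[2,20],[5,5],[8,0],[12,18],[24,0]]
[[2,20],[5,8],[12,18],[24,0]]
[[2,20],[5,8],[12,18],[24,0]]
[[2,20],[5,8],[12,18],[14,20],[15,18],[24,0]]
[[2,20],[5,8],[12,18],[14,20],[15,18],[24,0],[44,8],[49,0]]
[[2,20],[5,8],[12,18],[14,20],[15,18],[24,6],[28,0],[44,8],[49,0]]
[[2,20],[5,8],[12,18],[14,20],[15,18],[24,6],[28,0],[39,5],[44,8],[49,0]]
[[2,20],[5,8],[12,18],[14,20],[15,18],[24,6],[28,0],[39,5],[44,8],[49,0]]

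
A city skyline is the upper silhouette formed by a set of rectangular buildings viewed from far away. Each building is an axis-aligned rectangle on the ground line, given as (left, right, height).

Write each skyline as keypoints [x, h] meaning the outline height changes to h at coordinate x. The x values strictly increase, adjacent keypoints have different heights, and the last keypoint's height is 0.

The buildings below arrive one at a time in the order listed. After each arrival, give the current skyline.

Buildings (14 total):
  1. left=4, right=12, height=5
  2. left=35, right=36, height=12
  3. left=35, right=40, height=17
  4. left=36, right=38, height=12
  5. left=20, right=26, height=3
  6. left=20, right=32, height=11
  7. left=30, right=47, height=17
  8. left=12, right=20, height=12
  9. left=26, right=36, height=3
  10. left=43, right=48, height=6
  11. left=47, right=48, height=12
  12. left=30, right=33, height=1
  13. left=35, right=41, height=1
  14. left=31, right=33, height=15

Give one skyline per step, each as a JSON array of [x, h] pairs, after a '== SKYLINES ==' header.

== SKYLINES ==
[[4,5],[12,0]]
[[4,5],[12,0],[35,12],[36,0]]
[[4,5],[12,0],[35,17],[40,0]]
[[4,5],[12,0],[35,17],[40,0]]
[[4,5],[12,0],[20,3],[26,0],[35,17],[40,0]]
[[4,5],[12,0],[20,11],[32,0],[35,17],[40,0]]
[[4,5],[12,0],[20,11],[30,17],[47,0]]
[[4,5],[12,12],[20,11],[30,17],[47,0]]
[[4,5],[12,12],[20,11],[30,17],[47,0]]
[[4,5],[12,12],[20,11],[30,17],[47,6],[48,0]]
[[4,5],[12,12],[20,11],[30,17],[47,12],[48,0]]
[[4,5],[12,12],[20,11],[30,17],[47,12],[48,0]]
[[4,5],[12,12],[20,11],[30,17],[47,12],[48,0]]
[[4,5],[12,12],[20,11],[30,17],[47,12],[48,0]]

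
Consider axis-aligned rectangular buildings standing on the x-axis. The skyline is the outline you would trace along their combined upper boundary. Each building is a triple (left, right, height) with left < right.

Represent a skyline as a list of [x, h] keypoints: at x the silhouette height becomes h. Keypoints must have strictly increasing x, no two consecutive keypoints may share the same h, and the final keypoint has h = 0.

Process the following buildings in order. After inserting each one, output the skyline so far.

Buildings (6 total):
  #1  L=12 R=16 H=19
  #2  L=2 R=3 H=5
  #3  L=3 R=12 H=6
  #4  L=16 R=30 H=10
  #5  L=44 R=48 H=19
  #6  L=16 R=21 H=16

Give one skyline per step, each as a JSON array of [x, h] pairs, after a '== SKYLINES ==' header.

== SKYLINES ==
[[12,19],[16,0]]
[[2,5],[3,0],[12,19],[16,0]]
[[2,5],[3,6],[12,19],[16,0]]
[[2,5],[3,6],[12,19],[16,10],[30,0]]
[[2,5],[3,6],[12,19],[16,10],[30,0],[44,19],[48,0]]
[[2,5],[3,6],[12,19],[16,16],[21,10],[30,0],[44,19],[48,0]]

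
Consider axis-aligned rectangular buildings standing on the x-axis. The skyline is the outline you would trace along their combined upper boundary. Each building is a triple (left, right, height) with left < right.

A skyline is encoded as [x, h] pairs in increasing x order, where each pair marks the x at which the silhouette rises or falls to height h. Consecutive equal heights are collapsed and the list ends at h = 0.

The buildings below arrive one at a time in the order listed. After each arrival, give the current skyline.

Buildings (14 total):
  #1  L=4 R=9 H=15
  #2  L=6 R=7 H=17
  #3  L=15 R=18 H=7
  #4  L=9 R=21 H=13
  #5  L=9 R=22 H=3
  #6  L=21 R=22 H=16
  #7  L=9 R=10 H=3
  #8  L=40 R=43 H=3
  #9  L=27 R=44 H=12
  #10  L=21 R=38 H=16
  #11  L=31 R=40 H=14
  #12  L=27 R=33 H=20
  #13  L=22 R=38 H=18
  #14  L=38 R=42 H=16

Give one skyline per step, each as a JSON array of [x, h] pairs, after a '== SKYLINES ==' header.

== SKYLINES ==
[[4,15],[9,0]]
[[4,15],[6,17],[7,15],[9,0]]
[[4,15],[6,17],[7,15],[9,0],[15,7],[18,0]]
[[4,15],[6,17],[7,15],[9,13],[21,0]]
[[4,15],[6,17],[7,15],[9,13],[21,3],[22,0]]
[[4,15],[6,17],[7,15],[9,13],[21,16],[22,0]]
[[4,15],[6,17],[7,15],[9,13],[21,16],[22,0]]
[[4,15],[6,17],[7,15],[9,13],[21,16],[22,0],[40,3],[43,0]]
[[4,15],[6,17],[7,15],[9,13],[21,16],[22,0],[27,12],[44,0]]
[[4,15],[6,17],[7,15],[9,13],[21,16],[38,12],[44,0]]
[[4,15],[6,17],[7,15],[9,13],[21,16],[38,14],[40,12],[44,0]]
[[4,15],[6,17],[7,15],[9,13],[21,16],[27,20],[33,16],[38,14],[40,12],[44,0]]
[[4,15],[6,17],[7,15],[9,13],[21,16],[22,18],[27,20],[33,18],[38,14],[40,12],[44,0]]
[[4,15],[6,17],[7,15],[9,13],[21,16],[22,18],[27,20],[33,18],[38,16],[42,12],[44,0]]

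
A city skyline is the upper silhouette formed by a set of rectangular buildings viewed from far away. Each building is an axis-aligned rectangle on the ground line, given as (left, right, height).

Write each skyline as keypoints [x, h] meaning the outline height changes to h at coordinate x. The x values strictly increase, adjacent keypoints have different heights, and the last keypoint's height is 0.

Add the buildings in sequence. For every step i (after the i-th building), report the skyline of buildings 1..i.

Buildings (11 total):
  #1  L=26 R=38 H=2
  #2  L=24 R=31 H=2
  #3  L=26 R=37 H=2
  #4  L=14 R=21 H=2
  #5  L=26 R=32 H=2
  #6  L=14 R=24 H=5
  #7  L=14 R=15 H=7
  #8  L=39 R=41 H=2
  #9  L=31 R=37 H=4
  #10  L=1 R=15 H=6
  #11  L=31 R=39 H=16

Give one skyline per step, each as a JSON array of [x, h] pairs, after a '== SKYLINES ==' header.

== SKYLINES ==
[[26,2],[38,0]]
[[24,2],[38,0]]
[[24,2],[38,0]]
[[14,2],[21,0],[24,2],[38,0]]
[[14,2],[21,0],[24,2],[38,0]]
[[14,5],[24,2],[38,0]]
[[14,7],[15,5],[24,2],[38,0]]
[[14,7],[15,5],[24,2],[38,0],[39,2],[41,0]]
[[14,7],[15,5],[24,2],[31,4],[37,2],[38,0],[39,2],[41,0]]
[[1,6],[14,7],[15,5],[24,2],[31,4],[37,2],[38,0],[39,2],[41,0]]
[[1,6],[14,7],[15,5],[24,2],[31,16],[39,2],[41,0]]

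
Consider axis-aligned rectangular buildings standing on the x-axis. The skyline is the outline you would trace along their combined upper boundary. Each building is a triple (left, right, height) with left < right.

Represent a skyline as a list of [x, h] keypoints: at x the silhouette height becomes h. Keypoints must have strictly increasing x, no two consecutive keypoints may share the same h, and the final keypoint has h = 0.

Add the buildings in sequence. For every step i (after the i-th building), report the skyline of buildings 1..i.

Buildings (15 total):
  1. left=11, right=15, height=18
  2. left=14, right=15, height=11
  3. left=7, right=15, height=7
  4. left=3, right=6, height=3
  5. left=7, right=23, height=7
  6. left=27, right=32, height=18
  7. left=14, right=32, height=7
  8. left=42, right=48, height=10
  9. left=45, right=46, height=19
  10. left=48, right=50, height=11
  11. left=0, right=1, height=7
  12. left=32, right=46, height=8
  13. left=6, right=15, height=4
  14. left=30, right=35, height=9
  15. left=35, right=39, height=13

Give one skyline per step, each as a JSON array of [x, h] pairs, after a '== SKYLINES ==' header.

== SKYLINES ==
[[11,18],[15,0]]
[[11,18],[15,0]]
[[7,7],[11,18],[15,0]]
[[3,3],[6,0],[7,7],[11,18],[15,0]]
[[3,3],[6,0],[7,7],[11,18],[15,7],[23,0]]
[[3,3],[6,0],[7,7],[11,18],[15,7],[23,0],[27,18],[32,0]]
[[3,3],[6,0],[7,7],[11,18],[15,7],[27,18],[32,0]]
[[3,3],[6,0],[7,7],[11,18],[15,7],[27,18],[32,0],[42,10],[48,0]]
[[3,3],[6,0],[7,7],[11,18],[15,7],[27,18],[32,0],[42,10],[45,19],[46,10],[48,0]]
[[3,3],[6,0],[7,7],[11,18],[15,7],[27,18],[32,0],[42,10],[45,19],[46,10],[48,11],[50,0]]
[[0,7],[1,0],[3,3],[6,0],[7,7],[11,18],[15,7],[27,18],[32,0],[42,10],[45,19],[46,10],[48,11],[50,0]]
[[0,7],[1,0],[3,3],[6,0],[7,7],[11,18],[15,7],[27,18],[32,8],[42,10],[45,19],[46,10],[48,11],[50,0]]
[[0,7],[1,0],[3,3],[6,4],[7,7],[11,18],[15,7],[27,18],[32,8],[42,10],[45,19],[46,10],[48,11],[50,0]]
[[0,7],[1,0],[3,3],[6,4],[7,7],[11,18],[15,7],[27,18],[32,9],[35,8],[42,10],[45,19],[46,10],[48,11],[50,0]]
[[0,7],[1,0],[3,3],[6,4],[7,7],[11,18],[15,7],[27,18],[32,9],[35,13],[39,8],[42,10],[45,19],[46,10],[48,11],[50,0]]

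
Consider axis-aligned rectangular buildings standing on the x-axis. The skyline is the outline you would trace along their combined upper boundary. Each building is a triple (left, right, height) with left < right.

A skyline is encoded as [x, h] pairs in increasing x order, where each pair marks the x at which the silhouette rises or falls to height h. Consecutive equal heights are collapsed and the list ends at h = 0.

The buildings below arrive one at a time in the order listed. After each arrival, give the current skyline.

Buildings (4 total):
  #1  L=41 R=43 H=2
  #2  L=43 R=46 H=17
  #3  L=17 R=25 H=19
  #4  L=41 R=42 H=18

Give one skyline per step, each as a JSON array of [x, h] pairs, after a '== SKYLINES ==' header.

== SKYLINES ==
[[41,2],[43,0]]
[[41,2],[43,17],[46,0]]
[[17,19],[25,0],[41,2],[43,17],[46,0]]
[[17,19],[25,0],[41,18],[42,2],[43,17],[46,0]]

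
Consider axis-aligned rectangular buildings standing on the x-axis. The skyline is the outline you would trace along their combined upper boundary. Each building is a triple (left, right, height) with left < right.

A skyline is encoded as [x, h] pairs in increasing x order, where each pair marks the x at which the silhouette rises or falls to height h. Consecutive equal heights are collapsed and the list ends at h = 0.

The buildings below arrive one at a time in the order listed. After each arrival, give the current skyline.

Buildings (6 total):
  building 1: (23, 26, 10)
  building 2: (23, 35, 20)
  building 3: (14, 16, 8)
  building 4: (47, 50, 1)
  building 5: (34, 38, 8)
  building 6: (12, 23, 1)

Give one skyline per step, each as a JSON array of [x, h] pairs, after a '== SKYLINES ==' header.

== SKYLINES ==
[[23,10],[26,0]]
[[23,20],[35,0]]
[[14,8],[16,0],[23,20],[35,0]]
[[14,8],[16,0],[23,20],[35,0],[47,1],[50,0]]
[[14,8],[16,0],[23,20],[35,8],[38,0],[47,1],[50,0]]
[[12,1],[14,8],[16,1],[23,20],[35,8],[38,0],[47,1],[50,0]]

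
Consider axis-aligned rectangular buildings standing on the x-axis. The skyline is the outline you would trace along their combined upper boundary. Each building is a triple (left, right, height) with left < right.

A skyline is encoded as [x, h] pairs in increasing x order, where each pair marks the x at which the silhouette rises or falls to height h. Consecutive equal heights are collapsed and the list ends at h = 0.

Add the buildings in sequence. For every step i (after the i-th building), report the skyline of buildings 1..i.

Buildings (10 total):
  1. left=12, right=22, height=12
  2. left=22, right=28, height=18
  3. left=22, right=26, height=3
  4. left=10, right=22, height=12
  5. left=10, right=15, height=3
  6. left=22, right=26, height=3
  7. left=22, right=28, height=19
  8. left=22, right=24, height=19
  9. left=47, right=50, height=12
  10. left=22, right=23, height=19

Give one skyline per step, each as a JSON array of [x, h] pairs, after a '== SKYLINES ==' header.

== SKYLINES ==
[[12,12],[22,0]]
[[12,12],[22,18],[28,0]]
[[12,12],[22,18],[28,0]]
[[10,12],[22,18],[28,0]]
[[10,12],[22,18],[28,0]]
[[10,12],[22,18],[28,0]]
[[10,12],[22,19],[28,0]]
[[10,12],[22,19],[28,0]]
[[10,12],[22,19],[28,0],[47,12],[50,0]]
[[10,12],[22,19],[28,0],[47,12],[50,0]]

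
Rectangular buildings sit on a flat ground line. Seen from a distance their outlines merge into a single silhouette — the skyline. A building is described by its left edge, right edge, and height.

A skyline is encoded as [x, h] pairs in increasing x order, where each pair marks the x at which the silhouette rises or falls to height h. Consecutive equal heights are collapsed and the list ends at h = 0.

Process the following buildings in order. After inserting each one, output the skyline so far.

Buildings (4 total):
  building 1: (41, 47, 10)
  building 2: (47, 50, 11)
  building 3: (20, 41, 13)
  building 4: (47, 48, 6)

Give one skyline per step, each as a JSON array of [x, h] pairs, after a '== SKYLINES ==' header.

== SKYLINES ==
[[41,10],[47,0]]
[[41,10],[47,11],[50,0]]
[[20,13],[41,10],[47,11],[50,0]]
[[20,13],[41,10],[47,11],[50,0]]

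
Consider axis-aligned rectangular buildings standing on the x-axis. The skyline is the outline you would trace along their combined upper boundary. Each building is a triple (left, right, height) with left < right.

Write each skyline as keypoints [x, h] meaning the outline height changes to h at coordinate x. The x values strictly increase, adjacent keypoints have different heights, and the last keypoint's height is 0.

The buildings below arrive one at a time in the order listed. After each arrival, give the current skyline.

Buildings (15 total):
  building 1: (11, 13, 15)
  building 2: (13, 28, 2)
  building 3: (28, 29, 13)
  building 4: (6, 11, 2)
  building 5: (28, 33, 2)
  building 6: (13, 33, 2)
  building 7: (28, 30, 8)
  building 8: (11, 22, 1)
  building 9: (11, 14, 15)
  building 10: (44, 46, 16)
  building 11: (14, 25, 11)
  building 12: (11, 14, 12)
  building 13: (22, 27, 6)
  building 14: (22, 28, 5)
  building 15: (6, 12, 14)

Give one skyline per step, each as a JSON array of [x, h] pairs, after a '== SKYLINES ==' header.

== SKYLINES ==
[[11,15],[13,0]]
[[11,15],[13,2],[28,0]]
[[11,15],[13,2],[28,13],[29,0]]
[[6,2],[11,15],[13,2],[28,13],[29,0]]
[[6,2],[11,15],[13,2],[28,13],[29,2],[33,0]]
[[6,2],[11,15],[13,2],[28,13],[29,2],[33,0]]
[[6,2],[11,15],[13,2],[28,13],[29,8],[30,2],[33,0]]
[[6,2],[11,15],[13,2],[28,13],[29,8],[30,2],[33,0]]
[[6,2],[11,15],[14,2],[28,13],[29,8],[30,2],[33,0]]
[[6,2],[11,15],[14,2],[28,13],[29,8],[30,2],[33,0],[44,16],[46,0]]
[[6,2],[11,15],[14,11],[25,2],[28,13],[29,8],[30,2],[33,0],[44,16],[46,0]]
[[6,2],[11,15],[14,11],[25,2],[28,13],[29,8],[30,2],[33,0],[44,16],[46,0]]
[[6,2],[11,15],[14,11],[25,6],[27,2],[28,13],[29,8],[30,2],[33,0],[44,16],[46,0]]
[[6,2],[11,15],[14,11],[25,6],[27,5],[28,13],[29,8],[30,2],[33,0],[44,16],[46,0]]
[[6,14],[11,15],[14,11],[25,6],[27,5],[28,13],[29,8],[30,2],[33,0],[44,16],[46,0]]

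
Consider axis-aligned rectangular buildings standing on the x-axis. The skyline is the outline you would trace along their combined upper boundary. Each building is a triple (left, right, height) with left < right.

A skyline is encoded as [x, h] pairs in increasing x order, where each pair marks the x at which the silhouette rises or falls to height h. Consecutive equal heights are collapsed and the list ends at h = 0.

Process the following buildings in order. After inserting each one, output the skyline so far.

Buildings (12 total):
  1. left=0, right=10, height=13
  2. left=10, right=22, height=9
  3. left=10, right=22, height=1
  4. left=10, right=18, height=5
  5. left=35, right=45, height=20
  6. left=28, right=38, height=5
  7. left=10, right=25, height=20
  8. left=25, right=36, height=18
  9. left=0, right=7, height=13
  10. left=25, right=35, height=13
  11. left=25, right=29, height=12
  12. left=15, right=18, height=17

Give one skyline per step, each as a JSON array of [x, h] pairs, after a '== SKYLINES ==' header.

== SKYLINES ==
[[0,13],[10,0]]
[[0,13],[10,9],[22,0]]
[[0,13],[10,9],[22,0]]
[[0,13],[10,9],[22,0]]
[[0,13],[10,9],[22,0],[35,20],[45,0]]
[[0,13],[10,9],[22,0],[28,5],[35,20],[45,0]]
[[0,13],[10,20],[25,0],[28,5],[35,20],[45,0]]
[[0,13],[10,20],[25,18],[35,20],[45,0]]
[[0,13],[10,20],[25,18],[35,20],[45,0]]
[[0,13],[10,20],[25,18],[35,20],[45,0]]
[[0,13],[10,20],[25,18],[35,20],[45,0]]
[[0,13],[10,20],[25,18],[35,20],[45,0]]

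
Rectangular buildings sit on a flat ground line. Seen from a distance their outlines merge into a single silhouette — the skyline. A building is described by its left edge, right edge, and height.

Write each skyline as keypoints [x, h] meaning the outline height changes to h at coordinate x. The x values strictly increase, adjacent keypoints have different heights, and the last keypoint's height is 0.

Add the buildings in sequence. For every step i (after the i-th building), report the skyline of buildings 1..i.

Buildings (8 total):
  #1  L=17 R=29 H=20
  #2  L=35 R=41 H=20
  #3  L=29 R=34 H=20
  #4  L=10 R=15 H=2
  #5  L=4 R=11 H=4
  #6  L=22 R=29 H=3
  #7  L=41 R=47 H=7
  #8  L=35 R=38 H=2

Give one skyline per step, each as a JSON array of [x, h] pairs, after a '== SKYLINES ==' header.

== SKYLINES ==
[[17,20],[29,0]]
[[17,20],[29,0],[35,20],[41,0]]
[[17,20],[34,0],[35,20],[41,0]]
[[10,2],[15,0],[17,20],[34,0],[35,20],[41,0]]
[[4,4],[11,2],[15,0],[17,20],[34,0],[35,20],[41,0]]
[[4,4],[11,2],[15,0],[17,20],[34,0],[35,20],[41,0]]
[[4,4],[11,2],[15,0],[17,20],[34,0],[35,20],[41,7],[47,0]]
[[4,4],[11,2],[15,0],[17,20],[34,0],[35,20],[41,7],[47,0]]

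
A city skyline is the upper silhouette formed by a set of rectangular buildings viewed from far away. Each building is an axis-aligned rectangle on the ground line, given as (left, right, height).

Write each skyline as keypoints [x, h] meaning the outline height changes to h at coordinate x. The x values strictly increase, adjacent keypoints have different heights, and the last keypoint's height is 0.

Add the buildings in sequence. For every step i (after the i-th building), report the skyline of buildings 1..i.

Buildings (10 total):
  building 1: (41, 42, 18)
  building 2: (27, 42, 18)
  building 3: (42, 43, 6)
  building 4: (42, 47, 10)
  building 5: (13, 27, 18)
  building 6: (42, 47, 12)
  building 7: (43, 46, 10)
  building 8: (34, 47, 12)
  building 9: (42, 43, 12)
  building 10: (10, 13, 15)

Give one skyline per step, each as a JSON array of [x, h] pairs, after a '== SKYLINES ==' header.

== SKYLINES ==
[[41,18],[42,0]]
[[27,18],[42,0]]
[[27,18],[42,6],[43,0]]
[[27,18],[42,10],[47,0]]
[[13,18],[42,10],[47,0]]
[[13,18],[42,12],[47,0]]
[[13,18],[42,12],[47,0]]
[[13,18],[42,12],[47,0]]
[[13,18],[42,12],[47,0]]
[[10,15],[13,18],[42,12],[47,0]]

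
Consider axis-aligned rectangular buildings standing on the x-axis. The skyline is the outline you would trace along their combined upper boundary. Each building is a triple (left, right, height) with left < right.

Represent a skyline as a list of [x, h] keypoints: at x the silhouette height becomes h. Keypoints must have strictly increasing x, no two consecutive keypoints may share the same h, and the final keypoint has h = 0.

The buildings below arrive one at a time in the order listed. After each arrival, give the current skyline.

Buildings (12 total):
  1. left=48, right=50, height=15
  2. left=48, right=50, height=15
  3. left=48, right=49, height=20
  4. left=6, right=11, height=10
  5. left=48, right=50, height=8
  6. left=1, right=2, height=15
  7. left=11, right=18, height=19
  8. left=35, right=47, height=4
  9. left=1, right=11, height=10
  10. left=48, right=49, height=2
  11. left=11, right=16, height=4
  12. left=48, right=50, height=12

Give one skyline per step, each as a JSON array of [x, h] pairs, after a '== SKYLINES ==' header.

== SKYLINES ==
[[48,15],[50,0]]
[[48,15],[50,0]]
[[48,20],[49,15],[50,0]]
[[6,10],[11,0],[48,20],[49,15],[50,0]]
[[6,10],[11,0],[48,20],[49,15],[50,0]]
[[1,15],[2,0],[6,10],[11,0],[48,20],[49,15],[50,0]]
[[1,15],[2,0],[6,10],[11,19],[18,0],[48,20],[49,15],[50,0]]
[[1,15],[2,0],[6,10],[11,19],[18,0],[35,4],[47,0],[48,20],[49,15],[50,0]]
[[1,15],[2,10],[11,19],[18,0],[35,4],[47,0],[48,20],[49,15],[50,0]]
[[1,15],[2,10],[11,19],[18,0],[35,4],[47,0],[48,20],[49,15],[50,0]]
[[1,15],[2,10],[11,19],[18,0],[35,4],[47,0],[48,20],[49,15],[50,0]]
[[1,15],[2,10],[11,19],[18,0],[35,4],[47,0],[48,20],[49,15],[50,0]]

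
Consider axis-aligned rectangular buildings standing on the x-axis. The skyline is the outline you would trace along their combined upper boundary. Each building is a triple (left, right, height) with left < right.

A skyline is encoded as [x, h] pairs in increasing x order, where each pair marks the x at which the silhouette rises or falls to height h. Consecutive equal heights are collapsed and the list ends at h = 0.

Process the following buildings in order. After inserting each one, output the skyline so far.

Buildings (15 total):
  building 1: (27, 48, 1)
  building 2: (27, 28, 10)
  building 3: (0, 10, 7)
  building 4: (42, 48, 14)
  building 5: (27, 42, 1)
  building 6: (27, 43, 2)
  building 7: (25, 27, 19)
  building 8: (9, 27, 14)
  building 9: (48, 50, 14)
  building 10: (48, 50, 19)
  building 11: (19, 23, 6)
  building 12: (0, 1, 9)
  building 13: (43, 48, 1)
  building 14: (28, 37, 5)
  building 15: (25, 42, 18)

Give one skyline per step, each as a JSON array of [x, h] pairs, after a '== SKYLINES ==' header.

== SKYLINES ==
[[27,1],[48,0]]
[[27,10],[28,1],[48,0]]
[[0,7],[10,0],[27,10],[28,1],[48,0]]
[[0,7],[10,0],[27,10],[28,1],[42,14],[48,0]]
[[0,7],[10,0],[27,10],[28,1],[42,14],[48,0]]
[[0,7],[10,0],[27,10],[28,2],[42,14],[48,0]]
[[0,7],[10,0],[25,19],[27,10],[28,2],[42,14],[48,0]]
[[0,7],[9,14],[25,19],[27,10],[28,2],[42,14],[48,0]]
[[0,7],[9,14],[25,19],[27,10],[28,2],[42,14],[50,0]]
[[0,7],[9,14],[25,19],[27,10],[28,2],[42,14],[48,19],[50,0]]
[[0,7],[9,14],[25,19],[27,10],[28,2],[42,14],[48,19],[50,0]]
[[0,9],[1,7],[9,14],[25,19],[27,10],[28,2],[42,14],[48,19],[50,0]]
[[0,9],[1,7],[9,14],[25,19],[27,10],[28,2],[42,14],[48,19],[50,0]]
[[0,9],[1,7],[9,14],[25,19],[27,10],[28,5],[37,2],[42,14],[48,19],[50,0]]
[[0,9],[1,7],[9,14],[25,19],[27,18],[42,14],[48,19],[50,0]]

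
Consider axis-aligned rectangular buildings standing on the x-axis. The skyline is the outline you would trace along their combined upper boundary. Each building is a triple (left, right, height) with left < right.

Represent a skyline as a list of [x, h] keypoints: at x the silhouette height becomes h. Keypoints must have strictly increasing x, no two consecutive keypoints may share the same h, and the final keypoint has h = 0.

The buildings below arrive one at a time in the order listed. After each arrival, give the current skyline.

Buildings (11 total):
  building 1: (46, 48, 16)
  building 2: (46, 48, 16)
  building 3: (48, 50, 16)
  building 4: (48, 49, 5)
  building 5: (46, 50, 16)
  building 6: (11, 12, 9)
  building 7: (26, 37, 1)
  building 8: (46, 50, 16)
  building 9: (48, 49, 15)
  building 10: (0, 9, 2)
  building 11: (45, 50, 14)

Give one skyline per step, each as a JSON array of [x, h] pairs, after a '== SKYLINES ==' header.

== SKYLINES ==
[[46,16],[48,0]]
[[46,16],[48,0]]
[[46,16],[50,0]]
[[46,16],[50,0]]
[[46,16],[50,0]]
[[11,9],[12,0],[46,16],[50,0]]
[[11,9],[12,0],[26,1],[37,0],[46,16],[50,0]]
[[11,9],[12,0],[26,1],[37,0],[46,16],[50,0]]
[[11,9],[12,0],[26,1],[37,0],[46,16],[50,0]]
[[0,2],[9,0],[11,9],[12,0],[26,1],[37,0],[46,16],[50,0]]
[[0,2],[9,0],[11,9],[12,0],[26,1],[37,0],[45,14],[46,16],[50,0]]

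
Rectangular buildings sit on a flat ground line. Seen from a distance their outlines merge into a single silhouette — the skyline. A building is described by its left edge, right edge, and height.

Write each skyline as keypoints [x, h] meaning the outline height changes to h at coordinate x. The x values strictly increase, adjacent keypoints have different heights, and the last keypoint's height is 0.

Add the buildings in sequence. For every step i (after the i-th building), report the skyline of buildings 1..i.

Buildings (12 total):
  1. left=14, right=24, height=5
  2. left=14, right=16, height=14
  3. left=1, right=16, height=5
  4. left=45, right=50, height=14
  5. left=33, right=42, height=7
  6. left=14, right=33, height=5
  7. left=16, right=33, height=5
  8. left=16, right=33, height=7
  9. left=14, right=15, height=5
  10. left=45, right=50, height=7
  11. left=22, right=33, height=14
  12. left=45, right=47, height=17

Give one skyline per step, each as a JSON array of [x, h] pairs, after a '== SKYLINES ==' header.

== SKYLINES ==
[[14,5],[24,0]]
[[14,14],[16,5],[24,0]]
[[1,5],[14,14],[16,5],[24,0]]
[[1,5],[14,14],[16,5],[24,0],[45,14],[50,0]]
[[1,5],[14,14],[16,5],[24,0],[33,7],[42,0],[45,14],[50,0]]
[[1,5],[14,14],[16,5],[33,7],[42,0],[45,14],[50,0]]
[[1,5],[14,14],[16,5],[33,7],[42,0],[45,14],[50,0]]
[[1,5],[14,14],[16,7],[42,0],[45,14],[50,0]]
[[1,5],[14,14],[16,7],[42,0],[45,14],[50,0]]
[[1,5],[14,14],[16,7],[42,0],[45,14],[50,0]]
[[1,5],[14,14],[16,7],[22,14],[33,7],[42,0],[45,14],[50,0]]
[[1,5],[14,14],[16,7],[22,14],[33,7],[42,0],[45,17],[47,14],[50,0]]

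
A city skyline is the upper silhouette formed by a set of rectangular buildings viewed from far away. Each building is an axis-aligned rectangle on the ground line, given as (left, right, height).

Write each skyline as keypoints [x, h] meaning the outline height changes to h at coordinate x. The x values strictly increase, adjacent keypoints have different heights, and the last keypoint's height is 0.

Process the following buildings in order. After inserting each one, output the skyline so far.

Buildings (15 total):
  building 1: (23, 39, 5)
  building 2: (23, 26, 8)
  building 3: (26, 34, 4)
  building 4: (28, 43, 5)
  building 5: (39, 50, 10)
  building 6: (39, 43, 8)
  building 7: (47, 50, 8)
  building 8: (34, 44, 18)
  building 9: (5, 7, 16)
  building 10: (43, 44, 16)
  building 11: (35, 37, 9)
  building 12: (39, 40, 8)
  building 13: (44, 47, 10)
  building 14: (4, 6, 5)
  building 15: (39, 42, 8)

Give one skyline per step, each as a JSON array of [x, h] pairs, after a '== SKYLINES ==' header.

== SKYLINES ==
[[23,5],[39,0]]
[[23,8],[26,5],[39,0]]
[[23,8],[26,5],[39,0]]
[[23,8],[26,5],[43,0]]
[[23,8],[26,5],[39,10],[50,0]]
[[23,8],[26,5],[39,10],[50,0]]
[[23,8],[26,5],[39,10],[50,0]]
[[23,8],[26,5],[34,18],[44,10],[50,0]]
[[5,16],[7,0],[23,8],[26,5],[34,18],[44,10],[50,0]]
[[5,16],[7,0],[23,8],[26,5],[34,18],[44,10],[50,0]]
[[5,16],[7,0],[23,8],[26,5],[34,18],[44,10],[50,0]]
[[5,16],[7,0],[23,8],[26,5],[34,18],[44,10],[50,0]]
[[5,16],[7,0],[23,8],[26,5],[34,18],[44,10],[50,0]]
[[4,5],[5,16],[7,0],[23,8],[26,5],[34,18],[44,10],[50,0]]
[[4,5],[5,16],[7,0],[23,8],[26,5],[34,18],[44,10],[50,0]]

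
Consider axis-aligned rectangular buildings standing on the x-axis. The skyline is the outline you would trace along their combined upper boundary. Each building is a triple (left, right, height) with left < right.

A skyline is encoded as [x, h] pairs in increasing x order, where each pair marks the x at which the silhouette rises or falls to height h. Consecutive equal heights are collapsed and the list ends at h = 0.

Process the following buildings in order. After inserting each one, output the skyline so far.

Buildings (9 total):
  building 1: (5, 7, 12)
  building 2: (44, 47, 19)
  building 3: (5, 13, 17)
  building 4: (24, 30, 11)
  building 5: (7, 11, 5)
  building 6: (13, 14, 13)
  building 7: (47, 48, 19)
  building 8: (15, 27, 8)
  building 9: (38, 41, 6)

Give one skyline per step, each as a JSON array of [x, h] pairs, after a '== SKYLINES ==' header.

== SKYLINES ==
[[5,12],[7,0]]
[[5,12],[7,0],[44,19],[47,0]]
[[5,17],[13,0],[44,19],[47,0]]
[[5,17],[13,0],[24,11],[30,0],[44,19],[47,0]]
[[5,17],[13,0],[24,11],[30,0],[44,19],[47,0]]
[[5,17],[13,13],[14,0],[24,11],[30,0],[44,19],[47,0]]
[[5,17],[13,13],[14,0],[24,11],[30,0],[44,19],[48,0]]
[[5,17],[13,13],[14,0],[15,8],[24,11],[30,0],[44,19],[48,0]]
[[5,17],[13,13],[14,0],[15,8],[24,11],[30,0],[38,6],[41,0],[44,19],[48,0]]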